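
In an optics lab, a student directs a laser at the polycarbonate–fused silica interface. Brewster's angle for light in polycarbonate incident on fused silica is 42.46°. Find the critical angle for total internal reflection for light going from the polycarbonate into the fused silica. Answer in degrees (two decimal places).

θ_c ≈ 66.21°

n₂/n₁ = tan 42.46° = 0.9150; the critical angle satisfies sin θ_c = n₂/n₁.
θ_c = arcsin(0.9150) = 66.21°.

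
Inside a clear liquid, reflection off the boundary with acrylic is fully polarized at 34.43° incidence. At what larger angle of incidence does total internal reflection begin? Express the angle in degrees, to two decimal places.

θ_c ≈ 43.27°

n₂/n₁ = tan 34.43° = 0.6855; the critical angle satisfies sin θ_c = n₂/n₁.
θ_c = arcsin(0.6855) = 43.27°.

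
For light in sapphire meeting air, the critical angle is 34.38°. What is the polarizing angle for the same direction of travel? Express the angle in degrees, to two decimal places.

θ_B ≈ 29.45°

n₂/n₁ = sin θ_c = sin 34.38° = 0.5647.
tan θ_B equals the same ratio, so θ_B = arctan(0.5647) = 29.45°.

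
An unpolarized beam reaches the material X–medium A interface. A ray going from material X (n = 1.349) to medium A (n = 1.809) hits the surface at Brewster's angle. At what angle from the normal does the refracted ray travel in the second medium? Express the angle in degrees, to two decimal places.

θ_B = arctan(n₂/n₁) = arctan(1.809/1.349) = 53.29°.
Since θ_B + θ_t = 90° at Brewster incidence, θ_t = 90° − 53.29° = 36.71°.

θ_t ≈ 36.71°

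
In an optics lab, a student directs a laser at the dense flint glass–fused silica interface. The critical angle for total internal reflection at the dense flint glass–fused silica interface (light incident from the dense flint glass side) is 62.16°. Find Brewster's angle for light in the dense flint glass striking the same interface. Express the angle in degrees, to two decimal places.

θ_B ≈ 41.48°

At the critical angle sin θ_c = n₂/n₁, giving n₂/n₁ = sin 62.16° = 0.8843.
Then tan θ_B = n₂/n₁ = 0.8843, so θ_B = arctan 0.8843 = 41.48°.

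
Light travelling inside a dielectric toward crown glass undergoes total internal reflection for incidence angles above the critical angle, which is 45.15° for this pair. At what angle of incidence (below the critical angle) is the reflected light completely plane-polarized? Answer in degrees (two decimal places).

n₂/n₁ = sin θ_c = sin 45.15° = 0.7090.
tan θ_B equals the same ratio, so θ_B = arctan(0.7090) = 35.33°.

θ_B ≈ 35.33°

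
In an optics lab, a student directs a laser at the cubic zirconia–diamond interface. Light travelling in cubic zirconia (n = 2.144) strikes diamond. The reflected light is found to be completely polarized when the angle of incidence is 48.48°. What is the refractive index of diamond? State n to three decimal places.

Full polarization of the reflected beam means tan θ_B = n₂/n₁, where n₁ is the incident medium (cubic zirconia).
n₂ = n₁ tan θ_B = 2.144 × tan 48.48° = 2.422.

n ≈ 2.422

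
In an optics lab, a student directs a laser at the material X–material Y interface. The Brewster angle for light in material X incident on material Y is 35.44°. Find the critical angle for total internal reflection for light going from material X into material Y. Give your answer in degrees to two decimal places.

tan θ_B = n₂/n₁ = tan 35.44° = 0.7117.
Total internal reflection: sin θ_c = n₂/n₁ = 0.7117.
θ_c = arcsin(0.7117) = 45.37°.

θ_c ≈ 45.37°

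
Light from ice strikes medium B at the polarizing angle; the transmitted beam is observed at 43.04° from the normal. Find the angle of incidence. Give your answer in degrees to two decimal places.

Brewster's condition makes the reflected and refracted beams perpendicular: θ_B + θ_t = 90°.
So θ_B = 90° − θ_t = 90° − 43.04° = 46.96°.

θ_B ≈ 46.96°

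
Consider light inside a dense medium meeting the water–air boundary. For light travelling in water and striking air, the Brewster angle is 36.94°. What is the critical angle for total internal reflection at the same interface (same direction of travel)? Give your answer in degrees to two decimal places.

θ_c ≈ 48.76°

tan θ_B = n₂/n₁ = tan 36.94° = 0.7519.
Total internal reflection: sin θ_c = n₂/n₁ = 0.7519.
θ_c = arcsin(0.7519) = 48.76°.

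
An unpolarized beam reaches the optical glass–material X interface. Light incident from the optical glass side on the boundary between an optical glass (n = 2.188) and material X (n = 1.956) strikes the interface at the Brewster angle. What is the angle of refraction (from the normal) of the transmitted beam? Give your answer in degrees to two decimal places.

First find Brewster's angle: tan θ_B = 1.956/2.188 = 0.8940, giving θ_B = 41.80°.
The refracted ray is perpendicular to the reflected ray, so θ_t = 90° − θ_B = 48.20°.

θ_t ≈ 48.20°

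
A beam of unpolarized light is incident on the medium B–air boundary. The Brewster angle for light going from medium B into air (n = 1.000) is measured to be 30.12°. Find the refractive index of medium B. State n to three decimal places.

n ≈ 1.724

Full polarization of the reflected beam means tan θ_B = n₂/n₁, where n₁ is the incident medium (medium B).
n₁ = n₂ / tan θ_B = 1.000 / tan 30.12° = 1.724.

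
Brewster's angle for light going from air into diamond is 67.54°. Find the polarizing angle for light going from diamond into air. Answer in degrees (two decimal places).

θ_B' ≈ 22.46°

tan θ_B' = n₁/n₂ = 1/tan θ_B, so θ_B' = 90° − θ_B.
θ_B' = 90° − 67.54° = 22.46°.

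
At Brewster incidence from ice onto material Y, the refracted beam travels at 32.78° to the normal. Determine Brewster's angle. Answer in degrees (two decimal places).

θ_B ≈ 57.22°

At Brewster's angle the reflected and refracted rays are perpendicular, so θ_B + θ_t = 90°.
θ_B = 90° − 32.78° = 57.22°.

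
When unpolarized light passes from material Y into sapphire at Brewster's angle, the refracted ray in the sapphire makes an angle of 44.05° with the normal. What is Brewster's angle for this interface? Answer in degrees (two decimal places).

Since the reflected and refracted rays are at right angles at the polarizing angle, θ_B + θ_t = 90°.
θ_B = 90° − 44.05° = 45.95°.

θ_B ≈ 45.95°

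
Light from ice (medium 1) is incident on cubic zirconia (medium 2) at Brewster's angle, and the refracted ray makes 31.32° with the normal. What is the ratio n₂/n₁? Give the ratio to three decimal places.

θ_B + θ_t = 90°, so θ_B = 90° − 31.32° = 58.68°.
tan θ_B = n₂/n₁, so n₂/n₁ = tan 58.68° = 1.643.

n₂/n₁ ≈ 1.643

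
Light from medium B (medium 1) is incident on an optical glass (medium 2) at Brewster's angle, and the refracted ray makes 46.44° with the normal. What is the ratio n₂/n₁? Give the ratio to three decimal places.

n₂/n₁ ≈ 0.951

θ_B + θ_t = 90°, so θ_B = 90° − 46.44° = 43.56°.
tan θ_B = n₂/n₁, so n₂/n₁ = tan 43.56° = 0.951.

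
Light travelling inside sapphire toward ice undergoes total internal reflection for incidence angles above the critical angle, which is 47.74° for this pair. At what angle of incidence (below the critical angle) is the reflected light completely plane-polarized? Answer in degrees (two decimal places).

θ_B ≈ 36.51°

n₂/n₁ = sin θ_c = sin 47.74° = 0.7401.
tan θ_B equals the same ratio, so θ_B = arctan(0.7401) = 36.51°.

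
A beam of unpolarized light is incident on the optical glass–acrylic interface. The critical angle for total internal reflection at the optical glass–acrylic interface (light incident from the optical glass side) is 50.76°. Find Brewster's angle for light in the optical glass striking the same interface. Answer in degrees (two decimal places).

θ_B ≈ 37.76°

At the critical angle sin θ_c = n₂/n₁, giving n₂/n₁ = sin 50.76° = 0.7745.
Then tan θ_B = n₂/n₁ = 0.7745, so θ_B = arctan 0.7745 = 37.76°.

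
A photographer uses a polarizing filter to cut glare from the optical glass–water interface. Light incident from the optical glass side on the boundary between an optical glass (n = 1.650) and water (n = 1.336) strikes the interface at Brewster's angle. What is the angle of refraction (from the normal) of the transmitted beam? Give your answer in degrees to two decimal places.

θ_B = arctan(n₂/n₁) = arctan(1.336/1.650) = 39.00°.
At Brewster's angle the reflected and refracted rays are perpendicular, so θ_t = 90° − θ_B = 90° − 39.00° = 51.00°.

θ_t ≈ 51.00°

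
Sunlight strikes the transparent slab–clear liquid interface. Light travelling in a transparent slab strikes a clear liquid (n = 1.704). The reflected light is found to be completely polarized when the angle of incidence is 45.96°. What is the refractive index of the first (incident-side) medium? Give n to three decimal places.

Full polarization of the reflected beam means tan θ_B = n₂/n₁, where n₁ is the incident medium (a transparent slab).
n₁ = n₂ / tan θ_B = 1.704 / tan 45.96° = 1.648.

n ≈ 1.648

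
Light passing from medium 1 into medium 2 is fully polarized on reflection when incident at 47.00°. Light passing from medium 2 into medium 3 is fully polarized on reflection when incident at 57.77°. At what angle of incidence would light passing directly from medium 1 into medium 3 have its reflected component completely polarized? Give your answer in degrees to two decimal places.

θ_B ≈ 59.55°

Each Brewster angle gives a ratio: n₂/n₁ = tan 47.00° = 1.0724, n₃/n₂ = tan 57.77° = 1.5861.
Multiplying, n₃/n₁ = 1.0724 × 1.5861 = 1.7009, and θ_B(1→3) = arctan 1.7009 = 59.55°.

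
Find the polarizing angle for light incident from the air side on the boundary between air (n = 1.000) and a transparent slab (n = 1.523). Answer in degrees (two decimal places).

The reflected p-component vanishes when tan θ_B = n₂/n₁.
Brewster's condition: tan θ_B = n₂/n₁ = 1.523/1.000 = 1.5230.
θ_B = arctan(1.5230) = 56.71°.

θ_B ≈ 56.71°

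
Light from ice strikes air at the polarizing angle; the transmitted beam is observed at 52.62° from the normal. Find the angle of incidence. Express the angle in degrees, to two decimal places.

θ_B ≈ 37.38°

Since the reflected and refracted rays are at right angles at the polarizing angle, θ_B + θ_t = 90°.
θ_B = 90° − 52.62° = 37.38°.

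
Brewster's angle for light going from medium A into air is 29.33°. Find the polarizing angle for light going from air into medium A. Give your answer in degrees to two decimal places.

Reversing the direction swaps n₁ and n₂, so tan θ_B' = 1/tan θ_B and θ_B' = 90° − θ_B.
Hence θ_B' = 90° − 29.33° = 60.67°.

θ_B' ≈ 60.67°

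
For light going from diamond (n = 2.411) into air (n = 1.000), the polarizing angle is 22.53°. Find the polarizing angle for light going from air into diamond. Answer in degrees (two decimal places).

tan θ_B' = n₁/n₂ = 1/tan θ_B, so θ_B' = 90° − θ_B.
θ_B' = 90° − 22.53° = 67.47°.

θ_B' ≈ 67.47°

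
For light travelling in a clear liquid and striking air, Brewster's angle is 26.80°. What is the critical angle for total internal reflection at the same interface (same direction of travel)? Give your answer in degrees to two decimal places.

θ_c ≈ 30.34°

n₂/n₁ = tan 26.80° = 0.5051; the critical angle satisfies sin θ_c = n₂/n₁.
θ_c = arcsin(0.5051) = 30.34°.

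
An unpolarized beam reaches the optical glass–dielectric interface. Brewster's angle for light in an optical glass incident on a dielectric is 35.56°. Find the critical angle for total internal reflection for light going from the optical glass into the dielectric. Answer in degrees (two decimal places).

θ_c ≈ 45.63°

n₂/n₁ = tan 35.56° = 0.7149; the critical angle satisfies sin θ_c = n₂/n₁.
θ_c = arcsin(0.7149) = 45.63°.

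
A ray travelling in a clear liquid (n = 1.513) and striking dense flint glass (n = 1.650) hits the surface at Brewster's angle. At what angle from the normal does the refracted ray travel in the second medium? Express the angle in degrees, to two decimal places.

θ_t ≈ 42.52°

tan θ_B = n₂/n₁ = 1.650/1.513 = 1.0905, so θ_B = 47.48°.
The refracted ray is perpendicular to the reflected ray, so θ_t = 90° − θ_B = 42.52°.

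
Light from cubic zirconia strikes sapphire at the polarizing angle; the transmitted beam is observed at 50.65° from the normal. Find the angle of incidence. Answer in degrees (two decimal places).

θ_B ≈ 39.35°

Since the reflected and refracted rays are at right angles at the polarizing angle, θ_B + θ_t = 90°.
So θ_B = 90° − θ_t = 90° − 50.65° = 39.35°.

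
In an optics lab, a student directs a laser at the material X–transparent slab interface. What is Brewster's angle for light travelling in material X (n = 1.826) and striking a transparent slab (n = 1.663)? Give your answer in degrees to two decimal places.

θ_B ≈ 42.33°

Here n₂/n₁ = 1.663/1.826 = 0.9107, and Brewster's law gives tan θ_B = n₂/n₁.
So θ_B = arctan 0.9107 = 42.33°.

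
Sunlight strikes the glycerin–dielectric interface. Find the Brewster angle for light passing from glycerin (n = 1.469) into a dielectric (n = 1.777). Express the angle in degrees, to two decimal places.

θ_B ≈ 50.42°

The reflected p-component vanishes when tan θ_B = n₂/n₁.
Here n₂/n₁ = 1.777/1.469 = 1.2097, and Brewster's law gives tan θ_B = n₂/n₁.
θ_B = arctan(1.2097) = 50.42°.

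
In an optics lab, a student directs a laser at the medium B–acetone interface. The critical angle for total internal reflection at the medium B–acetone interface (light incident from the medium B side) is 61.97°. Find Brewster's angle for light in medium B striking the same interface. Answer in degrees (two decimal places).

sin θ_c = n₂/n₁, so n₂/n₁ = sin 61.97° = 0.8827.
Brewster: tan θ_B = n₂/n₁ = 0.8827.
θ_B = arctan(0.8827) = 41.43°.

θ_B ≈ 41.43°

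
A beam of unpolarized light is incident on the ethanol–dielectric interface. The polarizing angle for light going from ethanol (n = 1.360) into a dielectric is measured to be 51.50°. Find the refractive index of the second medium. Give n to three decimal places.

Full polarization of the reflected beam means tan θ_B = n₂/n₁, where n₁ is the incident medium (ethanol).
n₂ = n₁ tan θ_B = 1.360 × tan 51.50° = 1.710.

n ≈ 1.710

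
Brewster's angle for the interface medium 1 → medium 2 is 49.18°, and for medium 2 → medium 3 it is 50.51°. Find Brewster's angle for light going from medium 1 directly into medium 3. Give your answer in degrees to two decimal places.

tan θ_B(1→2) = n₂/n₁ = tan 49.18° = 1.1577.
tan θ_B(2→3) = n₃/n₂ = tan 50.51° = 1.2135.
n₃/n₁ = 1.4049. Then tan θ_B(1→3) = n₃/n₁, so θ_B(1→3) = arctan(1.4049) = 54.56°.

θ_B ≈ 54.56°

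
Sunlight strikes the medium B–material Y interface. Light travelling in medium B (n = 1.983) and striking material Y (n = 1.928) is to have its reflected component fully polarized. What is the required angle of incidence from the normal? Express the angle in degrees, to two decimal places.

tan θ_B = n₂/n₁ = 1.928/1.983 = 0.9723.
So θ_B = arctan 0.9723 = 44.19°.

θ_B ≈ 44.19°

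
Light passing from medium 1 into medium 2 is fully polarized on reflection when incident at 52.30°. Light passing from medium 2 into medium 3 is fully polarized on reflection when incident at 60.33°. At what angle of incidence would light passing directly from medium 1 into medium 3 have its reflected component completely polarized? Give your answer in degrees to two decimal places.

θ_B ≈ 66.24°

tan θ_B(1→2) = n₂/n₁ = tan 52.30° = 1.2938.
tan θ_B(2→3) = n₃/n₂ = tan 60.33° = 1.7553.
n₃/n₁ = 2.2711. Then tan θ_B(1→3) = n₃/n₁, so θ_B(1→3) = arctan(2.2711) = 66.24°.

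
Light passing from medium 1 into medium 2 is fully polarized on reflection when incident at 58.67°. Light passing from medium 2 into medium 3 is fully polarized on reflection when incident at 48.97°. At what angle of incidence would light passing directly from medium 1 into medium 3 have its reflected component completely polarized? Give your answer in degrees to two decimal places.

θ_B ≈ 62.09°

tan θ_B(1→2) = n₂/n₁ = tan 58.67° = 1.6428.
tan θ_B(2→3) = n₃/n₂ = tan 48.97° = 1.1492.
n₃/n₁ = 1.8878. Then tan θ_B(1→3) = n₃/n₁, so θ_B(1→3) = arctan(1.8878) = 62.09°.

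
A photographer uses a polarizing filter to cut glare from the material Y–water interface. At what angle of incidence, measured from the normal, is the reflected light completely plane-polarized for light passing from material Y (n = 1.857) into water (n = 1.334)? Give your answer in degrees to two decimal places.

θ_B ≈ 35.69°

tan θ_B = n₂/n₁ = 1.334/1.857 = 0.7184. Taking the arctangent, θ_B = 35.69°.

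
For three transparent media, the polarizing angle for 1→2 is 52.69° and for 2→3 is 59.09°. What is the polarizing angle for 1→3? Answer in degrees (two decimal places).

Each Brewster angle gives a ratio: n₂/n₁ = tan 52.69° = 1.3122, n₃/n₂ = tan 59.09° = 1.6702.
Multiplying, n₃/n₁ = 1.3122 × 1.6702 = 2.1917, and θ_B(1→3) = arctan 2.1917 = 65.47°.

θ_B ≈ 65.47°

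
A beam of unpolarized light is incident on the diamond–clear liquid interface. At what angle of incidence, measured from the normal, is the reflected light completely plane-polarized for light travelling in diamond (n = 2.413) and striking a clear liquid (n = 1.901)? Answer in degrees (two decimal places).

Here n₂/n₁ = 1.901/2.413 = 0.7878, and Brewster's law gives tan θ_B = n₂/n₁.
θ_B = arctan(0.7878) = 38.23°.

θ_B ≈ 38.23°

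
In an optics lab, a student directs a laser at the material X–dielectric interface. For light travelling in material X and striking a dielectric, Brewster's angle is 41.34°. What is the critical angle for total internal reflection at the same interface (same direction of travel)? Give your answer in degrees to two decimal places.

θ_c ≈ 61.61°

n₂/n₁ = tan 41.34° = 0.8798; the critical angle satisfies sin θ_c = n₂/n₁.
θ_c = arcsin(0.8798) = 61.61°.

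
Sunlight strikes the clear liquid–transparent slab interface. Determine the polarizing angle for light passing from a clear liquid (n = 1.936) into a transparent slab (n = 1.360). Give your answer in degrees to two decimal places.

θ_B ≈ 35.09°

Here n₂/n₁ = 1.360/1.936 = 0.7025, and Brewster's law gives tan θ_B = n₂/n₁.
θ_B = arctan(0.7025) = 35.09°.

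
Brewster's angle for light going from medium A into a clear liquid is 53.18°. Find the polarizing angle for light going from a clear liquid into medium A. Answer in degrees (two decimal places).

tan θ_B' = n₁/n₂ = 1/tan θ_B, so θ_B' = 90° − θ_B.
θ_B' = 90° − 53.18° = 36.82°.

θ_B' ≈ 36.82°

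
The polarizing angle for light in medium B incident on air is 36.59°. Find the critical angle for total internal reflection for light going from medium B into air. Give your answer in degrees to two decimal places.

From Brewster, n₂/n₁ = tan θ_B = tan 36.59° = 0.7424.
Then sin θ_c = n₂/n₁ = 0.7424, so θ_c = arcsin 0.7424 = 47.94°.

θ_c ≈ 47.94°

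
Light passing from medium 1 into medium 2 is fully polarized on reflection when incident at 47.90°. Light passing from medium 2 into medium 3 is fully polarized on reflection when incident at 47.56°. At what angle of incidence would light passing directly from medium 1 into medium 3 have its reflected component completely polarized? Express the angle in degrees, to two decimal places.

θ_B ≈ 50.44°

tan θ_B(1→2) = n₂/n₁ = tan 47.90° = 1.1067.
tan θ_B(2→3) = n₃/n₂ = tan 47.56° = 1.0936.
n₃/n₁ = 1.2103. Then tan θ_B(1→3) = n₃/n₁, so θ_B(1→3) = arctan(1.2103) = 50.44°.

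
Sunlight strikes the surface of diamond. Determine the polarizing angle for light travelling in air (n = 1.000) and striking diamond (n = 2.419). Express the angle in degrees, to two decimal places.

θ_B ≈ 67.54°

tan θ_B = n₂/n₁ = 2.419/1.000 = 2.4190.
So θ_B = arctan 2.4190 = 67.54°.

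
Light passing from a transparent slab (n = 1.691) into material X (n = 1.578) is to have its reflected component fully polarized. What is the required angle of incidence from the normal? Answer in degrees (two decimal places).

θ_B ≈ 43.02°

tan θ_B = n₂/n₁ = 1.578/1.691 = 0.9332.
θ_B = arctan(0.9332) = 43.02°.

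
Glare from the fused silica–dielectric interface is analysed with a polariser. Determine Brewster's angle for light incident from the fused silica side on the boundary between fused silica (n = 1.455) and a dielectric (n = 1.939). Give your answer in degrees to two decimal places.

θ_B ≈ 53.12°

Here n₂/n₁ = 1.939/1.455 = 1.3326, and Brewster's law gives tan θ_B = n₂/n₁.
θ_B = arctan(1.3326) = 53.12°.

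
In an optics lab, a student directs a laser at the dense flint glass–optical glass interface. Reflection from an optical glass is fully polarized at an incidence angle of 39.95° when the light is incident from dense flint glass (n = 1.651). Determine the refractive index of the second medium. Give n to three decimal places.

Full polarization of the reflected beam means tan θ_B = n₂/n₁, where n₁ is the incident medium (dense flint glass).
n₂ = n₁ tan θ_B = 1.651 × tan 39.95° = 1.383.

n ≈ 1.383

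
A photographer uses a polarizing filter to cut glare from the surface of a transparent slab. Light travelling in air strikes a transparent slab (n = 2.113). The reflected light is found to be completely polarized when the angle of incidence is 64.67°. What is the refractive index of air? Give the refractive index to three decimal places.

n ≈ 1.000

At the Brewster angle, tan θ_B = n₂/n₁ with n₁ on the incident side (air) and n₂ on the transmitted side (a transparent slab).
n₁ = n₂ / tan θ_B = 2.113 / tan 64.67° = 1.000.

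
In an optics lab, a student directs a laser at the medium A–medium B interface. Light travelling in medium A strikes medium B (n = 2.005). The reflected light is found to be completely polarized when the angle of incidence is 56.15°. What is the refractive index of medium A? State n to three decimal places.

Full polarization of the reflected beam means tan θ_B = n₂/n₁, where n₁ is the incident medium (medium A).
n₁ = n₂ / tan θ_B = 2.005 / tan 56.15° = 1.345.

n ≈ 1.345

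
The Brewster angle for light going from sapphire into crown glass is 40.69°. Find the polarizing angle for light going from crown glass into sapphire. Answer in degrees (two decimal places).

The two Brewster angles are complementary: θ_B' = 90° − θ_B = 90° − 40.69° = 49.31°.

θ_B' ≈ 49.31°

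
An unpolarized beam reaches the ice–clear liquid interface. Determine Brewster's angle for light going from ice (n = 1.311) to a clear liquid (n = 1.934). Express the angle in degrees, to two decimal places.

θ_B ≈ 55.87°

Here n₂/n₁ = 1.934/1.311 = 1.4752, and Brewster's law gives tan θ_B = n₂/n₁.
θ_B = arctan(1.4752) = 55.87°.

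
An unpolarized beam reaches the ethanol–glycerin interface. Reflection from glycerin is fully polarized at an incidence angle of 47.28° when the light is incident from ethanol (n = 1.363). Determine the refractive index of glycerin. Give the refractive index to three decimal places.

n ≈ 1.476

At Brewster's angle, tan θ_B = n₂/n₁ with n₁ on the incident side (ethanol) and n₂ on the transmitted side (glycerin).
n₂ = n₁ tan θ_B = 1.363 × tan 47.28° = 1.476.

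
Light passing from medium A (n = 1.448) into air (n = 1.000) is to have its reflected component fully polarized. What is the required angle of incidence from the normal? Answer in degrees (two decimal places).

Brewster's condition: tan θ_B = n₂/n₁ = 1.000/1.448 = 0.6906. Taking the arctangent, θ_B = 34.63°.

θ_B ≈ 34.63°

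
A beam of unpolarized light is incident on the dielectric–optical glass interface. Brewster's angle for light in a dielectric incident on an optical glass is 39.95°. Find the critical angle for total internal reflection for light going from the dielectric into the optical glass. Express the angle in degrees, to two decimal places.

θ_c ≈ 56.89°

tan θ_B = n₂/n₁ = tan 39.95° = 0.8376.
Total internal reflection: sin θ_c = n₂/n₁ = 0.8376.
θ_c = arcsin(0.8376) = 56.89°.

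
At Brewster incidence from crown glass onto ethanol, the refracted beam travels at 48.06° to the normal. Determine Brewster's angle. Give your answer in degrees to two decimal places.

θ_B ≈ 41.94°

At Brewster's angle the reflected and refracted rays are perpendicular, so θ_B + θ_t = 90°.
θ_B = 90° − 48.06° = 41.94°.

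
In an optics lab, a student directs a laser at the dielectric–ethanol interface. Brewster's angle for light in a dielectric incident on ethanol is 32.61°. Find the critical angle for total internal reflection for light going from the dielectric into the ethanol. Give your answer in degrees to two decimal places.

θ_c ≈ 39.77°

n₂/n₁ = tan 32.61° = 0.6398; the critical angle satisfies sin θ_c = n₂/n₁.
θ_c = arcsin(0.6398) = 39.77°.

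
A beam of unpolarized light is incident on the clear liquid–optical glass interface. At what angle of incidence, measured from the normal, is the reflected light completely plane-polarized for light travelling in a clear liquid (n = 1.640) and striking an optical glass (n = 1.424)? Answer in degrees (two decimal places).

Here n₂/n₁ = 1.424/1.640 = 0.8683, and Brewster's law gives tan θ_B = n₂/n₁.
θ_B = arctan(0.8683) = 40.97°.

θ_B ≈ 40.97°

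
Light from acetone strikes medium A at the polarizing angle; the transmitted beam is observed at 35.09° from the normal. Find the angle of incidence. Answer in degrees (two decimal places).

θ_B ≈ 54.91°

Brewster's condition makes the reflected and refracted beams perpendicular: θ_B + θ_t = 90°.
So θ_B = 90° − θ_t = 90° − 35.09° = 54.91°.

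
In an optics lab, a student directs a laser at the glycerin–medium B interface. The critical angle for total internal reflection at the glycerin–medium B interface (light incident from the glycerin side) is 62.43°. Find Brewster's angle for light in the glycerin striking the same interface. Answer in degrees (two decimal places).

θ_B ≈ 41.56°

n₂/n₁ = sin θ_c = sin 62.43° = 0.8864.
tan θ_B equals the same ratio, so θ_B = arctan(0.8864) = 41.56°.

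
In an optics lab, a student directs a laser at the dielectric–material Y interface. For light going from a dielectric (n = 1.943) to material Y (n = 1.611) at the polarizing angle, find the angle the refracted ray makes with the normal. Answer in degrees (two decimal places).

tan θ_B = n₂/n₁ = 1.611/1.943 = 0.8291, so θ_B = 39.66°.
At Brewster's angle the reflected and refracted rays are perpendicular, so θ_t = 90° − θ_B = 90° − 39.66° = 50.34°.

θ_t ≈ 50.34°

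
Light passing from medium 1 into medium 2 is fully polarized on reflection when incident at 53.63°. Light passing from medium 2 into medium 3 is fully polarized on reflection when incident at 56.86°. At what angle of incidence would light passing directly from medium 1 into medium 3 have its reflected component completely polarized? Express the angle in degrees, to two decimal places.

tan θ_B(1→2) = n₂/n₁ = tan 53.63° = 1.3579.
tan θ_B(2→3) = n₃/n₂ = tan 56.86° = 1.5317.
Multiplying, n₃/n₁ = 1.3579 × 1.5317 = 2.0798, and θ_B(1→3) = arctan 2.0798 = 64.32°.

θ_B ≈ 64.32°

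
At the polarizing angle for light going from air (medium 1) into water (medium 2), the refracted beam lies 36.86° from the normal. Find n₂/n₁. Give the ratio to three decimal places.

θ_B + θ_t = 90°, so θ_B = 90° − 36.86° = 53.14°.
Then n₂/n₁ = tan θ_B = tan 53.14° = 1.334.

n₂/n₁ ≈ 1.334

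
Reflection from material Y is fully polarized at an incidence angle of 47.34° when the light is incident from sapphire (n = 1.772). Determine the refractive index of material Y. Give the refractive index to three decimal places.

n ≈ 1.923

Full polarization of the reflected beam means tan θ_B = n₂/n₁, where n₁ is the incident medium (sapphire).
n₂ = n₁ tan θ_B = 1.772 × tan 47.34° = 1.923.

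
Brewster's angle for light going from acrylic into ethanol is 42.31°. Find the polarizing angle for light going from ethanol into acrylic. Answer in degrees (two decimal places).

The two Brewster angles are complementary: θ_B' = 90° − θ_B = 90° − 42.31° = 47.69°.

θ_B' ≈ 47.69°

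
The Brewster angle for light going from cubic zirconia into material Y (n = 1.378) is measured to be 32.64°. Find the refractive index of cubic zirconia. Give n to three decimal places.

n ≈ 2.151

Full polarization of the reflected beam means tan θ_B = n₂/n₁, where n₁ is the incident medium (cubic zirconia).
n₁ = n₂ / tan θ_B = 1.378 / tan 32.64° = 2.151.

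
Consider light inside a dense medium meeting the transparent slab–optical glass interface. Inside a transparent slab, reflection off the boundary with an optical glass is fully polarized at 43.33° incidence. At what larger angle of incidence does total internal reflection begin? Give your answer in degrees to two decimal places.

θ_c ≈ 70.62°

tan θ_B = n₂/n₁ = tan 43.33° = 0.9433.
Total internal reflection: sin θ_c = n₂/n₁ = 0.9433.
θ_c = arcsin(0.9433) = 70.62°.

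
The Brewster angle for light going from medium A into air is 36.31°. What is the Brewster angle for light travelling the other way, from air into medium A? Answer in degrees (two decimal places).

Reversing the direction swaps n₁ and n₂, so tan θ_B' = 1/tan θ_B and θ_B' = 90° − θ_B.
Hence θ_B' = 90° − 36.31° = 53.69°.

θ_B' ≈ 53.69°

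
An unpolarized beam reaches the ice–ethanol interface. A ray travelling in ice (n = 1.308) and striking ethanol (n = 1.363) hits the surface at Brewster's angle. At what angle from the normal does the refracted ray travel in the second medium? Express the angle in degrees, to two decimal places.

tan θ_B = n₂/n₁ = 1.363/1.308 = 1.0420, so θ_B = 46.18°.
Since θ_B + θ_t = 90° at Brewster incidence, θ_t = 90° − 46.18° = 43.82°.

θ_t ≈ 43.82°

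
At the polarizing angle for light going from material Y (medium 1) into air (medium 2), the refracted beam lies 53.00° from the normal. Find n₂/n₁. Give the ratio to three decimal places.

At Brewster incidence θ_B = 90° − θ_t = 90° − 53.00° = 37.00°.
tan θ_B = n₂/n₁, so n₂/n₁ = tan 37.00° = 0.754.

n₂/n₁ ≈ 0.754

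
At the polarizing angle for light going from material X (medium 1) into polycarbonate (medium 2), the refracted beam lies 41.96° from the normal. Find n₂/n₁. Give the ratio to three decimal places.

n₂/n₁ ≈ 1.112

θ_B + θ_t = 90°, so θ_B = 90° − 41.96° = 48.04°.
tan θ_B = n₂/n₁, so n₂/n₁ = tan 48.04° = 1.112.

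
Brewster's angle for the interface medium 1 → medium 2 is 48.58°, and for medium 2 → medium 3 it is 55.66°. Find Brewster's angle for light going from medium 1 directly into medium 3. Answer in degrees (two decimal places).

θ_B ≈ 58.92°

n₂/n₁ = tan 48.58° = 1.1335 and n₃/n₂ = tan 55.66° = 1.4637.
n₃/n₁ = 1.6591. Then tan θ_B(1→3) = n₃/n₁, so θ_B(1→3) = arctan(1.6591) = 58.92°.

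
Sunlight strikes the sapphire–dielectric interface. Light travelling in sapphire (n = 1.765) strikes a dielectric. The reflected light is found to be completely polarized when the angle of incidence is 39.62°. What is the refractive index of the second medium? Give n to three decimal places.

At the Brewster angle, tan θ_B = n₂/n₁ with n₁ on the incident side (sapphire) and n₂ on the transmitted side (a dielectric).
n₂ = n₁ tan θ_B = 1.765 × tan 39.62° = 1.461.

n ≈ 1.461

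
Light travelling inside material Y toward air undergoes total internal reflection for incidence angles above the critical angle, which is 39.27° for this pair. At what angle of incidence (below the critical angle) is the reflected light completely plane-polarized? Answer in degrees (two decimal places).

θ_B ≈ 32.33°

n₂/n₁ = sin θ_c = sin 39.27° = 0.6330.
tan θ_B equals the same ratio, so θ_B = arctan(0.6330) = 32.33°.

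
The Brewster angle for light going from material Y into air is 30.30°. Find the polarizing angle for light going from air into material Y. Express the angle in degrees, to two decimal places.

The two Brewster angles are complementary: θ_B' = 90° − θ_B = 90° − 30.30° = 59.70°.

θ_B' ≈ 59.70°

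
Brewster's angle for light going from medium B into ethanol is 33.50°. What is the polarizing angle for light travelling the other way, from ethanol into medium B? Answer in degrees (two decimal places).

θ_B' ≈ 56.50°

The two Brewster angles are complementary: θ_B' = 90° − θ_B = 90° − 33.50° = 56.50°.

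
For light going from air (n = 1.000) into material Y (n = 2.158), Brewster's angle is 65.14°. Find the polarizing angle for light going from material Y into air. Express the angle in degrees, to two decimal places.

The two Brewster angles are complementary: θ_B' = 90° − θ_B = 90° − 65.14° = 24.86°.

θ_B' ≈ 24.86°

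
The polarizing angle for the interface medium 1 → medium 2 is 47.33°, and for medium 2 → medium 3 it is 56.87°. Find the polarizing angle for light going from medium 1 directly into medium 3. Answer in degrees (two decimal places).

θ_B ≈ 58.97°

Each Brewster angle gives a ratio: n₂/n₁ = tan 47.33° = 1.0848, n₃/n₂ = tan 56.87° = 1.5322.
So n₃/n₁ = (n₂/n₁)(n₃/n₂) = 1.0848 × 1.5322 = 1.6622.
θ_B(1→3) = arctan(1.6622) = 58.97°.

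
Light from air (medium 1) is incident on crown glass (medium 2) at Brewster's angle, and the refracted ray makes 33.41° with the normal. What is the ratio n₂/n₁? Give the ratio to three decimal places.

n₂/n₁ ≈ 1.516

At Brewster incidence θ_B = 90° − θ_t = 90° − 33.41° = 56.59°.
tan θ_B = n₂/n₁, so n₂/n₁ = tan 56.59° = 1.516.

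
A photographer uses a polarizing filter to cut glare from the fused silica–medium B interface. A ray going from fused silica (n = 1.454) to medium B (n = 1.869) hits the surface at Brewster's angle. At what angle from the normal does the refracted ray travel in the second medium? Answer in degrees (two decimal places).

θ_t ≈ 37.88°

tan θ_B = n₂/n₁ = 1.869/1.454 = 1.2854, so θ_B = 52.12°.
Since θ_B + θ_t = 90° at Brewster incidence, θ_t = 90° − 52.12° = 37.88°.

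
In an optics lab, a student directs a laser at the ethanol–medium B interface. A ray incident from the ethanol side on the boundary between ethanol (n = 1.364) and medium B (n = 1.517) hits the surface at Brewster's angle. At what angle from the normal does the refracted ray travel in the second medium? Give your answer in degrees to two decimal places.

tan θ_B = n₂/n₁ = 1.517/1.364 = 1.1122, so θ_B = 48.04°.
Since θ_B + θ_t = 90° at Brewster incidence, θ_t = 90° − 48.04° = 41.96°.

θ_t ≈ 41.96°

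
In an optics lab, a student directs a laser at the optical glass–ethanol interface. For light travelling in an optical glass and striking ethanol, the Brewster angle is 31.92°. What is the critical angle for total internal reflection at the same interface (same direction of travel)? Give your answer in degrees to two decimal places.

From Brewster, n₂/n₁ = tan θ_B = tan 31.92° = 0.6229.
Then sin θ_c = n₂/n₁ = 0.6229, so θ_c = arcsin 0.6229 = 38.53°.

θ_c ≈ 38.53°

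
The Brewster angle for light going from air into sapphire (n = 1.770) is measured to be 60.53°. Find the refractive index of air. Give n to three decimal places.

At the Brewster angle, tan θ_B = n₂/n₁ with n₁ on the incident side (air) and n₂ on the transmitted side (sapphire).
n₁ = n₂ / tan θ_B = 1.770 / tan 60.53° = 1.000.

n ≈ 1.000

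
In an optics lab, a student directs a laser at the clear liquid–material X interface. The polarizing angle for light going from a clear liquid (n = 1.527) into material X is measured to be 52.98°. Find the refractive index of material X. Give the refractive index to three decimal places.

n ≈ 2.025

Full polarization of the reflected beam means tan θ_B = n₂/n₁, where n₁ is the incident medium (a clear liquid).
n₂ = n₁ tan θ_B = 1.527 × tan 52.98° = 2.025.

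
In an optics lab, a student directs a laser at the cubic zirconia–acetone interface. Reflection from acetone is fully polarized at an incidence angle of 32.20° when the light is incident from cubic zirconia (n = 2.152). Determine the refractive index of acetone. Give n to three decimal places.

n ≈ 1.355

Full polarization of the reflected beam means tan θ_B = n₂/n₁, where n₁ is the incident medium (cubic zirconia).
n₂ = n₁ tan θ_B = 2.152 × tan 32.20° = 1.355.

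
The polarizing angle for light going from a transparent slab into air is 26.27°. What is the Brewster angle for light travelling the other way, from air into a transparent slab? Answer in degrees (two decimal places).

θ_B' ≈ 63.73°

Reversing the direction swaps n₁ and n₂, so tan θ_B' = 1/tan θ_B and θ_B' = 90° − θ_B.
Hence θ_B' = 90° − 26.27° = 63.73°.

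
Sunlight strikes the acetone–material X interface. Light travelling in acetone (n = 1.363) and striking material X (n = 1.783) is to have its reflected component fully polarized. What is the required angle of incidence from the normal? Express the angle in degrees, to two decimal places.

θ_B ≈ 52.60°

Here n₂/n₁ = 1.783/1.363 = 1.3081, and Brewster's law gives tan θ_B = n₂/n₁. Taking the arctangent, θ_B = 52.60°.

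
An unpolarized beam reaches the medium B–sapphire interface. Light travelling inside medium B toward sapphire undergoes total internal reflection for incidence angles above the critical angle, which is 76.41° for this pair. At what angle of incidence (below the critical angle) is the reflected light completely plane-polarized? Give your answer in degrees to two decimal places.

θ_B ≈ 44.19°

sin θ_c = n₂/n₁, so n₂/n₁ = sin 76.41° = 0.9720.
Brewster: tan θ_B = n₂/n₁ = 0.9720.
θ_B = arctan(0.9720) = 44.19°.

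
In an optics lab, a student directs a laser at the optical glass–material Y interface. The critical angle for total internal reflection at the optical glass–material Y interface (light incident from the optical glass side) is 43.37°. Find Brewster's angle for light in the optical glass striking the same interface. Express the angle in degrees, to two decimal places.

θ_B ≈ 34.48°

At the critical angle sin θ_c = n₂/n₁, giving n₂/n₁ = sin 43.37° = 0.6867.
Then tan θ_B = n₂/n₁ = 0.6867, so θ_B = arctan 0.6867 = 34.48°.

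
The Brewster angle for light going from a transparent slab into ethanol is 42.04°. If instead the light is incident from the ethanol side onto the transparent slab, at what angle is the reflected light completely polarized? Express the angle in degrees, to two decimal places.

θ_B' ≈ 47.96°

tan θ_B' = n₁/n₂ = 1/tan θ_B, so θ_B' = 90° − θ_B.
θ_B' = 90° − 42.04° = 47.96°.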